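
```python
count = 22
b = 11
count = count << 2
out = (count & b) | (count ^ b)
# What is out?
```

Answer: 91

Derivation:
Trace (tracking out):
count = 22  # -> count = 22
b = 11  # -> b = 11
count = count << 2  # -> count = 88
out = count & b | count ^ b  # -> out = 91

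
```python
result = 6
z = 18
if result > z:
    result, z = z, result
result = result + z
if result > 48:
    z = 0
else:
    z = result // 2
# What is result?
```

Trace (tracking result):
result = 6  # -> result = 6
z = 18  # -> z = 18
if result > z:  # condition is False
result = result + z  # -> result = 24
if result > 48:  # condition is False
else:
    z = result // 2  # -> z = 12

Answer: 24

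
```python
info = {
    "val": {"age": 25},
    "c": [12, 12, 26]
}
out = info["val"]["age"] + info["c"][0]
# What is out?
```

Answer: 37

Derivation:
Trace (tracking out):
info = {'val': {'age': 25}, 'c': [12, 12, 26]}  # -> info = {'val': {'age': 25}, 'c': [12, 12, 26]}
out = info['val']['age'] + info['c'][0]  # -> out = 37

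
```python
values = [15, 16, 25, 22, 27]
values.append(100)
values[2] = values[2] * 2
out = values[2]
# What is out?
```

Answer: 50

Derivation:
Trace (tracking out):
values = [15, 16, 25, 22, 27]  # -> values = [15, 16, 25, 22, 27]
values.append(100)  # -> values = [15, 16, 25, 22, 27, 100]
values[2] = values[2] * 2  # -> values = [15, 16, 50, 22, 27, 100]
out = values[2]  # -> out = 50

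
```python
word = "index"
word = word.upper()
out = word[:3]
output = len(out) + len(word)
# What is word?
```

Trace (tracking word):
word = 'index'  # -> word = 'index'
word = word.upper()  # -> word = 'INDEX'
out = word[:3]  # -> out = 'IND'
output = len(out) + len(word)  # -> output = 8

Answer: 'INDEX'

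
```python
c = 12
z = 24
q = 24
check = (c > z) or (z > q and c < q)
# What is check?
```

Answer: False

Derivation:
Trace (tracking check):
c = 12  # -> c = 12
z = 24  # -> z = 24
q = 24  # -> q = 24
check = c > z or (z > q and c < q)  # -> check = False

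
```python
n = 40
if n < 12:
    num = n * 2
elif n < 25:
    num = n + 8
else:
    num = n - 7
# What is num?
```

Trace (tracking num):
n = 40  # -> n = 40
if n < 12:  # condition is False
elif n < 25:  # condition is False
else:
    num = n - 7  # -> num = 33

Answer: 33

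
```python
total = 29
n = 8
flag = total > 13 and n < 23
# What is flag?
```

Answer: True

Derivation:
Trace (tracking flag):
total = 29  # -> total = 29
n = 8  # -> n = 8
flag = total > 13 and n < 23  # -> flag = True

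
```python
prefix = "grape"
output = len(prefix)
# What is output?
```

Trace (tracking output):
prefix = 'grape'  # -> prefix = 'grape'
output = len(prefix)  # -> output = 5

Answer: 5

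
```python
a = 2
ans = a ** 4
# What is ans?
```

Answer: 16

Derivation:
Trace (tracking ans):
a = 2  # -> a = 2
ans = a ** 4  # -> ans = 16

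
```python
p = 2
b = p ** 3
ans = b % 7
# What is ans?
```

Trace (tracking ans):
p = 2  # -> p = 2
b = p ** 3  # -> b = 8
ans = b % 7  # -> ans = 1

Answer: 1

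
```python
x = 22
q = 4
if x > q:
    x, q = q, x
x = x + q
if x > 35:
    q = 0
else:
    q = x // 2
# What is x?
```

Answer: 26

Derivation:
Trace (tracking x):
x = 22  # -> x = 22
q = 4  # -> q = 4
if x > q:  # condition is True
    x, q = (q, x)  # -> x = 4, q = 22
x = x + q  # -> x = 26
if x > 35:  # condition is False
else:
    q = x // 2  # -> q = 13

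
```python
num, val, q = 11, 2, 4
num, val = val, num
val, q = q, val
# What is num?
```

Trace (tracking num):
num, val, q = (11, 2, 4)  # -> num = 11, val = 2, q = 4
num, val = (val, num)  # -> num = 2, val = 11
val, q = (q, val)  # -> val = 4, q = 11

Answer: 2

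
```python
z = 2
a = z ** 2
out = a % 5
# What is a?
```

Trace (tracking a):
z = 2  # -> z = 2
a = z ** 2  # -> a = 4
out = a % 5  # -> out = 4

Answer: 4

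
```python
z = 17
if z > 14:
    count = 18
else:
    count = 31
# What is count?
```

Answer: 18

Derivation:
Trace (tracking count):
z = 17  # -> z = 17
if z > 14:  # condition is True
    count = 18  # -> count = 18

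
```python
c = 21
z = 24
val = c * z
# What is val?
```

Trace (tracking val):
c = 21  # -> c = 21
z = 24  # -> z = 24
val = c * z  # -> val = 504

Answer: 504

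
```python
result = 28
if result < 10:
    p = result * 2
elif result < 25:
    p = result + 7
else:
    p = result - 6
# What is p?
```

Answer: 22

Derivation:
Trace (tracking p):
result = 28  # -> result = 28
if result < 10:  # condition is False
elif result < 25:  # condition is False
else:
    p = result - 6  # -> p = 22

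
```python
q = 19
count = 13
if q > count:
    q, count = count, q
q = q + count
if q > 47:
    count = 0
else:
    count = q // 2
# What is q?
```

Answer: 32

Derivation:
Trace (tracking q):
q = 19  # -> q = 19
count = 13  # -> count = 13
if q > count:  # condition is True
    q, count = (count, q)  # -> q = 13, count = 19
q = q + count  # -> q = 32
if q > 47:  # condition is False
else:
    count = q // 2  # -> count = 16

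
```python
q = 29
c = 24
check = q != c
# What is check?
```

Trace (tracking check):
q = 29  # -> q = 29
c = 24  # -> c = 24
check = q != c  # -> check = True

Answer: True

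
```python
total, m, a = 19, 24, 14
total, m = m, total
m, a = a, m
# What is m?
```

Trace (tracking m):
total, m, a = (19, 24, 14)  # -> total = 19, m = 24, a = 14
total, m = (m, total)  # -> total = 24, m = 19
m, a = (a, m)  # -> m = 14, a = 19

Answer: 14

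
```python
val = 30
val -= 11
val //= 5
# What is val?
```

Answer: 3

Derivation:
Trace (tracking val):
val = 30  # -> val = 30
val -= 11  # -> val = 19
val //= 5  # -> val = 3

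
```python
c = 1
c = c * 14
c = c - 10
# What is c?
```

Trace (tracking c):
c = 1  # -> c = 1
c = c * 14  # -> c = 14
c = c - 10  # -> c = 4

Answer: 4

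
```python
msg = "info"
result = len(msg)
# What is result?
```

Answer: 4

Derivation:
Trace (tracking result):
msg = 'info'  # -> msg = 'info'
result = len(msg)  # -> result = 4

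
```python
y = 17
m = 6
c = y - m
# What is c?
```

Trace (tracking c):
y = 17  # -> y = 17
m = 6  # -> m = 6
c = y - m  # -> c = 11

Answer: 11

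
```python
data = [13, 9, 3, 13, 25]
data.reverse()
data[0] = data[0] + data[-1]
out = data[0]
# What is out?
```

Trace (tracking out):
data = [13, 9, 3, 13, 25]  # -> data = [13, 9, 3, 13, 25]
data.reverse()  # -> data = [25, 13, 3, 9, 13]
data[0] = data[0] + data[-1]  # -> data = [38, 13, 3, 9, 13]
out = data[0]  # -> out = 38

Answer: 38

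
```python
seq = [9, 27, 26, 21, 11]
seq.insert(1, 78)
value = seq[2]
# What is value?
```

Answer: 27

Derivation:
Trace (tracking value):
seq = [9, 27, 26, 21, 11]  # -> seq = [9, 27, 26, 21, 11]
seq.insert(1, 78)  # -> seq = [9, 78, 27, 26, 21, 11]
value = seq[2]  # -> value = 27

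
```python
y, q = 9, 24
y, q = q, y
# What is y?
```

Answer: 24

Derivation:
Trace (tracking y):
y, q = (9, 24)  # -> y = 9, q = 24
y, q = (q, y)  # -> y = 24, q = 9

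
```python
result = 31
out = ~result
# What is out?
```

Trace (tracking out):
result = 31  # -> result = 31
out = ~result  # -> out = -32

Answer: -32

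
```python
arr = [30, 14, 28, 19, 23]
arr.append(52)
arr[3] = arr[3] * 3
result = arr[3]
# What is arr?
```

Trace (tracking arr):
arr = [30, 14, 28, 19, 23]  # -> arr = [30, 14, 28, 19, 23]
arr.append(52)  # -> arr = [30, 14, 28, 19, 23, 52]
arr[3] = arr[3] * 3  # -> arr = [30, 14, 28, 57, 23, 52]
result = arr[3]  # -> result = 57

Answer: [30, 14, 28, 57, 23, 52]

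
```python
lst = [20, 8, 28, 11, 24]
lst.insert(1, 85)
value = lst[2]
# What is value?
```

Answer: 8

Derivation:
Trace (tracking value):
lst = [20, 8, 28, 11, 24]  # -> lst = [20, 8, 28, 11, 24]
lst.insert(1, 85)  # -> lst = [20, 85, 8, 28, 11, 24]
value = lst[2]  # -> value = 8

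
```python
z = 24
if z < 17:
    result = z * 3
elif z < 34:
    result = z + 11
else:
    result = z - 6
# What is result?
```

Trace (tracking result):
z = 24  # -> z = 24
if z < 17:  # condition is False
elif z < 34:  # condition is True
    result = z + 11  # -> result = 35

Answer: 35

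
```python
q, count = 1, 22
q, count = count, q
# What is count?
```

Answer: 1

Derivation:
Trace (tracking count):
q, count = (1, 22)  # -> q = 1, count = 22
q, count = (count, q)  # -> q = 22, count = 1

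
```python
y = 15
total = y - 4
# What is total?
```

Answer: 11

Derivation:
Trace (tracking total):
y = 15  # -> y = 15
total = y - 4  # -> total = 11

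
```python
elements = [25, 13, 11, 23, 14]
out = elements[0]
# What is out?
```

Answer: 25

Derivation:
Trace (tracking out):
elements = [25, 13, 11, 23, 14]  # -> elements = [25, 13, 11, 23, 14]
out = elements[0]  # -> out = 25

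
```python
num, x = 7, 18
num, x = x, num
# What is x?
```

Trace (tracking x):
num, x = (7, 18)  # -> num = 7, x = 18
num, x = (x, num)  # -> num = 18, x = 7

Answer: 7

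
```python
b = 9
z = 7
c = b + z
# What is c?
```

Answer: 16

Derivation:
Trace (tracking c):
b = 9  # -> b = 9
z = 7  # -> z = 7
c = b + z  # -> c = 16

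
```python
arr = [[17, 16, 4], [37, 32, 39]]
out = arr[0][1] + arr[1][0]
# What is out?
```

Trace (tracking out):
arr = [[17, 16, 4], [37, 32, 39]]  # -> arr = [[17, 16, 4], [37, 32, 39]]
out = arr[0][1] + arr[1][0]  # -> out = 53

Answer: 53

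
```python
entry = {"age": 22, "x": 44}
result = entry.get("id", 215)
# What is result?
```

Answer: 215

Derivation:
Trace (tracking result):
entry = {'age': 22, 'x': 44}  # -> entry = {'age': 22, 'x': 44}
result = entry.get('id', 215)  # -> result = 215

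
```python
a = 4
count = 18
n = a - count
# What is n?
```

Trace (tracking n):
a = 4  # -> a = 4
count = 18  # -> count = 18
n = a - count  # -> n = -14

Answer: -14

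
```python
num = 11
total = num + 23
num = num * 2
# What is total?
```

Trace (tracking total):
num = 11  # -> num = 11
total = num + 23  # -> total = 34
num = num * 2  # -> num = 22

Answer: 34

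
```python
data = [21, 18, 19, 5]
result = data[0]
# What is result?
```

Trace (tracking result):
data = [21, 18, 19, 5]  # -> data = [21, 18, 19, 5]
result = data[0]  # -> result = 21

Answer: 21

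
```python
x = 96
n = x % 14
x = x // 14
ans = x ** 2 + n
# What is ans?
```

Answer: 48

Derivation:
Trace (tracking ans):
x = 96  # -> x = 96
n = x % 14  # -> n = 12
x = x // 14  # -> x = 6
ans = x ** 2 + n  # -> ans = 48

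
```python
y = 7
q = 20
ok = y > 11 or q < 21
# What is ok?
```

Answer: True

Derivation:
Trace (tracking ok):
y = 7  # -> y = 7
q = 20  # -> q = 20
ok = y > 11 or q < 21  # -> ok = True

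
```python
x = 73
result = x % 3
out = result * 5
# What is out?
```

Trace (tracking out):
x = 73  # -> x = 73
result = x % 3  # -> result = 1
out = result * 5  # -> out = 5

Answer: 5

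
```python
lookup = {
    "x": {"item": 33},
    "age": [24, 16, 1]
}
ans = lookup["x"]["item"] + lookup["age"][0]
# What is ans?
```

Answer: 57

Derivation:
Trace (tracking ans):
lookup = {'x': {'item': 33}, 'age': [24, 16, 1]}  # -> lookup = {'x': {'item': 33}, 'age': [24, 16, 1]}
ans = lookup['x']['item'] + lookup['age'][0]  # -> ans = 57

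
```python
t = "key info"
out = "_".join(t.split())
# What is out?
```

Trace (tracking out):
t = 'key info'  # -> t = 'key info'
out = '_'.join(t.split())  # -> out = 'key_info'

Answer: 'key_info'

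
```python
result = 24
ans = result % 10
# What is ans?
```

Answer: 4

Derivation:
Trace (tracking ans):
result = 24  # -> result = 24
ans = result % 10  # -> ans = 4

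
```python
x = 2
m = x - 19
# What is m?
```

Answer: -17

Derivation:
Trace (tracking m):
x = 2  # -> x = 2
m = x - 19  # -> m = -17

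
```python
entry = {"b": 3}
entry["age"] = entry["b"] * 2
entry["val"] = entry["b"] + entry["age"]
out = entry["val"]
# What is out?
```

Trace (tracking out):
entry = {'b': 3}  # -> entry = {'b': 3}
entry['age'] = entry['b'] * 2  # -> entry = {'b': 3, 'age': 6}
entry['val'] = entry['b'] + entry['age']  # -> entry = {'b': 3, 'age': 6, 'val': 9}
out = entry['val']  # -> out = 9

Answer: 9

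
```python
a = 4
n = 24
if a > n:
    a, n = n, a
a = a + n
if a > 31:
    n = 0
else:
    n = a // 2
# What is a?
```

Answer: 28

Derivation:
Trace (tracking a):
a = 4  # -> a = 4
n = 24  # -> n = 24
if a > n:  # condition is False
a = a + n  # -> a = 28
if a > 31:  # condition is False
else:
    n = a // 2  # -> n = 14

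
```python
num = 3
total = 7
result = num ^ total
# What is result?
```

Answer: 4

Derivation:
Trace (tracking result):
num = 3  # -> num = 3
total = 7  # -> total = 7
result = num ^ total  # -> result = 4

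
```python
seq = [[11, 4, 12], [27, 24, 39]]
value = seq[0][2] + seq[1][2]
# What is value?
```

Trace (tracking value):
seq = [[11, 4, 12], [27, 24, 39]]  # -> seq = [[11, 4, 12], [27, 24, 39]]
value = seq[0][2] + seq[1][2]  # -> value = 51

Answer: 51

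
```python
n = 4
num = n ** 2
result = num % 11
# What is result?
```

Answer: 5

Derivation:
Trace (tracking result):
n = 4  # -> n = 4
num = n ** 2  # -> num = 16
result = num % 11  # -> result = 5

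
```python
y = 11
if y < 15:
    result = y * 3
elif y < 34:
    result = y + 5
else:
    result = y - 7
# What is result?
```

Answer: 33

Derivation:
Trace (tracking result):
y = 11  # -> y = 11
if y < 15:  # condition is True
    result = y * 3  # -> result = 33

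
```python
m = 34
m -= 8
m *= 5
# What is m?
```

Trace (tracking m):
m = 34  # -> m = 34
m -= 8  # -> m = 26
m *= 5  # -> m = 130

Answer: 130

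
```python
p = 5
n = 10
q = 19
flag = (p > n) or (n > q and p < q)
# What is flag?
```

Trace (tracking flag):
p = 5  # -> p = 5
n = 10  # -> n = 10
q = 19  # -> q = 19
flag = p > n or (n > q and p < q)  # -> flag = False

Answer: False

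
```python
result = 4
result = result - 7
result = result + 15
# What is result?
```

Trace (tracking result):
result = 4  # -> result = 4
result = result - 7  # -> result = -3
result = result + 15  # -> result = 12

Answer: 12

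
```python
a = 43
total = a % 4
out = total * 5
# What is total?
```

Answer: 3

Derivation:
Trace (tracking total):
a = 43  # -> a = 43
total = a % 4  # -> total = 3
out = total * 5  # -> out = 15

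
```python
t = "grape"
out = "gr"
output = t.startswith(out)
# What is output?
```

Trace (tracking output):
t = 'grape'  # -> t = 'grape'
out = 'gr'  # -> out = 'gr'
output = t.startswith(out)  # -> output = True

Answer: True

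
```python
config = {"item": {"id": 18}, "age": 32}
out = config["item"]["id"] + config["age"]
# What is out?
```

Answer: 50

Derivation:
Trace (tracking out):
config = {'item': {'id': 18}, 'age': 32}  # -> config = {'item': {'id': 18}, 'age': 32}
out = config['item']['id'] + config['age']  # -> out = 50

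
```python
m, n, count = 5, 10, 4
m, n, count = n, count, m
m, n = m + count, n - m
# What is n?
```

Trace (tracking n):
m, n, count = (5, 10, 4)  # -> m = 5, n = 10, count = 4
m, n, count = (n, count, m)  # -> m = 10, n = 4, count = 5
m, n = (m + count, n - m)  # -> m = 15, n = -6

Answer: -6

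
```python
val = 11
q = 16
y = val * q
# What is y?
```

Trace (tracking y):
val = 11  # -> val = 11
q = 16  # -> q = 16
y = val * q  # -> y = 176

Answer: 176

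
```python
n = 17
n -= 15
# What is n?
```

Answer: 2

Derivation:
Trace (tracking n):
n = 17  # -> n = 17
n -= 15  # -> n = 2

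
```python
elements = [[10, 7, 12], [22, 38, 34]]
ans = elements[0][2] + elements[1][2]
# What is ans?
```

Answer: 46

Derivation:
Trace (tracking ans):
elements = [[10, 7, 12], [22, 38, 34]]  # -> elements = [[10, 7, 12], [22, 38, 34]]
ans = elements[0][2] + elements[1][2]  # -> ans = 46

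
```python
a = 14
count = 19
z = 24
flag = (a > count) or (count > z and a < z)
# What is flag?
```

Answer: False

Derivation:
Trace (tracking flag):
a = 14  # -> a = 14
count = 19  # -> count = 19
z = 24  # -> z = 24
flag = a > count or (count > z and a < z)  # -> flag = False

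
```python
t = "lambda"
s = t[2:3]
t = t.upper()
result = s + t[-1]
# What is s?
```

Answer: 'm'

Derivation:
Trace (tracking s):
t = 'lambda'  # -> t = 'lambda'
s = t[2:3]  # -> s = 'm'
t = t.upper()  # -> t = 'LAMBDA'
result = s + t[-1]  # -> result = 'mA'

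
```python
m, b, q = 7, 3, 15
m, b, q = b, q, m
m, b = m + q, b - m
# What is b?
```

Trace (tracking b):
m, b, q = (7, 3, 15)  # -> m = 7, b = 3, q = 15
m, b, q = (b, q, m)  # -> m = 3, b = 15, q = 7
m, b = (m + q, b - m)  # -> m = 10, b = 12

Answer: 12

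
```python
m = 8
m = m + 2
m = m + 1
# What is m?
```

Trace (tracking m):
m = 8  # -> m = 8
m = m + 2  # -> m = 10
m = m + 1  # -> m = 11

Answer: 11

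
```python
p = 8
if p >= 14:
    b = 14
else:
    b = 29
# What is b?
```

Answer: 29

Derivation:
Trace (tracking b):
p = 8  # -> p = 8
if p >= 14:  # condition is False
else:
    b = 29  # -> b = 29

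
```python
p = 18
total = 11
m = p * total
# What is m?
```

Answer: 198

Derivation:
Trace (tracking m):
p = 18  # -> p = 18
total = 11  # -> total = 11
m = p * total  # -> m = 198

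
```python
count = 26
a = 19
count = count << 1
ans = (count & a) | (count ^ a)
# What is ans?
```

Answer: 55

Derivation:
Trace (tracking ans):
count = 26  # -> count = 26
a = 19  # -> a = 19
count = count << 1  # -> count = 52
ans = count & a | count ^ a  # -> ans = 55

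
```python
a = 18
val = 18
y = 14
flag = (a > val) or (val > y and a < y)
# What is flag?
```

Trace (tracking flag):
a = 18  # -> a = 18
val = 18  # -> val = 18
y = 14  # -> y = 14
flag = a > val or (val > y and a < y)  # -> flag = False

Answer: False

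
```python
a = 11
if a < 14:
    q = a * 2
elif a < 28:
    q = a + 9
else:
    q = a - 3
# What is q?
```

Trace (tracking q):
a = 11  # -> a = 11
if a < 14:  # condition is True
    q = a * 2  # -> q = 22

Answer: 22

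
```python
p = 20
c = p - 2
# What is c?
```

Trace (tracking c):
p = 20  # -> p = 20
c = p - 2  # -> c = 18

Answer: 18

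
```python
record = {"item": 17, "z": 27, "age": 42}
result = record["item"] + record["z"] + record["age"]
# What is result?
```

Answer: 86

Derivation:
Trace (tracking result):
record = {'item': 17, 'z': 27, 'age': 42}  # -> record = {'item': 17, 'z': 27, 'age': 42}
result = record['item'] + record['z'] + record['age']  # -> result = 86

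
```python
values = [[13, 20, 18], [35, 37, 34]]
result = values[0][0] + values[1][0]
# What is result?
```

Trace (tracking result):
values = [[13, 20, 18], [35, 37, 34]]  # -> values = [[13, 20, 18], [35, 37, 34]]
result = values[0][0] + values[1][0]  # -> result = 48

Answer: 48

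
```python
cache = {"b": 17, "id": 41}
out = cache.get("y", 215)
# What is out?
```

Answer: 215

Derivation:
Trace (tracking out):
cache = {'b': 17, 'id': 41}  # -> cache = {'b': 17, 'id': 41}
out = cache.get('y', 215)  # -> out = 215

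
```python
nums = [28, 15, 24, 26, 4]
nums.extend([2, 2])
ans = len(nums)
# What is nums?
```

Trace (tracking nums):
nums = [28, 15, 24, 26, 4]  # -> nums = [28, 15, 24, 26, 4]
nums.extend([2, 2])  # -> nums = [28, 15, 24, 26, 4, 2, 2]
ans = len(nums)  # -> ans = 7

Answer: [28, 15, 24, 26, 4, 2, 2]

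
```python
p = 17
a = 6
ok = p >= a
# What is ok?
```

Trace (tracking ok):
p = 17  # -> p = 17
a = 6  # -> a = 6
ok = p >= a  # -> ok = True

Answer: True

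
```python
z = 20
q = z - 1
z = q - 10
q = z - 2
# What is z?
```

Trace (tracking z):
z = 20  # -> z = 20
q = z - 1  # -> q = 19
z = q - 10  # -> z = 9
q = z - 2  # -> q = 7

Answer: 9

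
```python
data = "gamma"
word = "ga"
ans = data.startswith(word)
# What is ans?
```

Trace (tracking ans):
data = 'gamma'  # -> data = 'gamma'
word = 'ga'  # -> word = 'ga'
ans = data.startswith(word)  # -> ans = True

Answer: True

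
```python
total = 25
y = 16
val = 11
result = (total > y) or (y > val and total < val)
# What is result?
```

Answer: True

Derivation:
Trace (tracking result):
total = 25  # -> total = 25
y = 16  # -> y = 16
val = 11  # -> val = 11
result = total > y or (y > val and total < val)  # -> result = True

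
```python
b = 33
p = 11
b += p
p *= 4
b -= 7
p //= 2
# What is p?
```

Answer: 22

Derivation:
Trace (tracking p):
b = 33  # -> b = 33
p = 11  # -> p = 11
b += p  # -> b = 44
p *= 4  # -> p = 44
b -= 7  # -> b = 37
p //= 2  # -> p = 22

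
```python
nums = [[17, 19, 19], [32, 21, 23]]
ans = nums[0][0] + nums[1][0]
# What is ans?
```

Trace (tracking ans):
nums = [[17, 19, 19], [32, 21, 23]]  # -> nums = [[17, 19, 19], [32, 21, 23]]
ans = nums[0][0] + nums[1][0]  # -> ans = 49

Answer: 49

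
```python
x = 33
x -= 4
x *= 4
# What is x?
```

Trace (tracking x):
x = 33  # -> x = 33
x -= 4  # -> x = 29
x *= 4  # -> x = 116

Answer: 116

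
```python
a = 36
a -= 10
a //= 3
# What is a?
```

Trace (tracking a):
a = 36  # -> a = 36
a -= 10  # -> a = 26
a //= 3  # -> a = 8

Answer: 8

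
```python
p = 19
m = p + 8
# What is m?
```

Answer: 27

Derivation:
Trace (tracking m):
p = 19  # -> p = 19
m = p + 8  # -> m = 27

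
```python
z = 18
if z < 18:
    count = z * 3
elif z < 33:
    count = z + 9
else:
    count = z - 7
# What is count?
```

Answer: 27

Derivation:
Trace (tracking count):
z = 18  # -> z = 18
if z < 18:  # condition is False
elif z < 33:  # condition is True
    count = z + 9  # -> count = 27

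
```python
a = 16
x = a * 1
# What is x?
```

Trace (tracking x):
a = 16  # -> a = 16
x = a * 1  # -> x = 16

Answer: 16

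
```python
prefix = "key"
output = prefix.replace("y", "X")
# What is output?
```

Trace (tracking output):
prefix = 'key'  # -> prefix = 'key'
output = prefix.replace('y', 'X')  # -> output = 'keX'

Answer: 'keX'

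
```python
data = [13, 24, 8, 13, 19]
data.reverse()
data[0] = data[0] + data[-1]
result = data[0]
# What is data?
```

Trace (tracking data):
data = [13, 24, 8, 13, 19]  # -> data = [13, 24, 8, 13, 19]
data.reverse()  # -> data = [19, 13, 8, 24, 13]
data[0] = data[0] + data[-1]  # -> data = [32, 13, 8, 24, 13]
result = data[0]  # -> result = 32

Answer: [32, 13, 8, 24, 13]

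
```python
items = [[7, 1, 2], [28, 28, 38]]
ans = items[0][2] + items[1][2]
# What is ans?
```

Trace (tracking ans):
items = [[7, 1, 2], [28, 28, 38]]  # -> items = [[7, 1, 2], [28, 28, 38]]
ans = items[0][2] + items[1][2]  # -> ans = 40

Answer: 40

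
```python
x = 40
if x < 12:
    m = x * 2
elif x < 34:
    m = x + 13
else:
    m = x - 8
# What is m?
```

Answer: 32

Derivation:
Trace (tracking m):
x = 40  # -> x = 40
if x < 12:  # condition is False
elif x < 34:  # condition is False
else:
    m = x - 8  # -> m = 32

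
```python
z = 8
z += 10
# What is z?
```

Answer: 18

Derivation:
Trace (tracking z):
z = 8  # -> z = 8
z += 10  # -> z = 18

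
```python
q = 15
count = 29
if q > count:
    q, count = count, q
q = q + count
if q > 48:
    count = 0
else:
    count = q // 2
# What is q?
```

Answer: 44

Derivation:
Trace (tracking q):
q = 15  # -> q = 15
count = 29  # -> count = 29
if q > count:  # condition is False
q = q + count  # -> q = 44
if q > 48:  # condition is False
else:
    count = q // 2  # -> count = 22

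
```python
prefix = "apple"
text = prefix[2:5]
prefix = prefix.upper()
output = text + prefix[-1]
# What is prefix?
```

Answer: 'APPLE'

Derivation:
Trace (tracking prefix):
prefix = 'apple'  # -> prefix = 'apple'
text = prefix[2:5]  # -> text = 'ple'
prefix = prefix.upper()  # -> prefix = 'APPLE'
output = text + prefix[-1]  # -> output = 'pleE'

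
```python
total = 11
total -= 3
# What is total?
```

Answer: 8

Derivation:
Trace (tracking total):
total = 11  # -> total = 11
total -= 3  # -> total = 8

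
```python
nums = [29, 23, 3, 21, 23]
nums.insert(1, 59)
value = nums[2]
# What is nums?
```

Answer: [29, 59, 23, 3, 21, 23]

Derivation:
Trace (tracking nums):
nums = [29, 23, 3, 21, 23]  # -> nums = [29, 23, 3, 21, 23]
nums.insert(1, 59)  # -> nums = [29, 59, 23, 3, 21, 23]
value = nums[2]  # -> value = 23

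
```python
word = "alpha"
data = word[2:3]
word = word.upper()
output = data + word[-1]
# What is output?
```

Trace (tracking output):
word = 'alpha'  # -> word = 'alpha'
data = word[2:3]  # -> data = 'p'
word = word.upper()  # -> word = 'ALPHA'
output = data + word[-1]  # -> output = 'pA'

Answer: 'pA'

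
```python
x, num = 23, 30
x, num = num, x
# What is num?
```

Trace (tracking num):
x, num = (23, 30)  # -> x = 23, num = 30
x, num = (num, x)  # -> x = 30, num = 23

Answer: 23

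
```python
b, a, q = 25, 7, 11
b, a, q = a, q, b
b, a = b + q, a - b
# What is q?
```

Answer: 25

Derivation:
Trace (tracking q):
b, a, q = (25, 7, 11)  # -> b = 25, a = 7, q = 11
b, a, q = (a, q, b)  # -> b = 7, a = 11, q = 25
b, a = (b + q, a - b)  # -> b = 32, a = 4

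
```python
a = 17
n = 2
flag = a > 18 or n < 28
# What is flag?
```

Trace (tracking flag):
a = 17  # -> a = 17
n = 2  # -> n = 2
flag = a > 18 or n < 28  # -> flag = True

Answer: True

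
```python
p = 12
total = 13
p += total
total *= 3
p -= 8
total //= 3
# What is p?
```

Answer: 17

Derivation:
Trace (tracking p):
p = 12  # -> p = 12
total = 13  # -> total = 13
p += total  # -> p = 25
total *= 3  # -> total = 39
p -= 8  # -> p = 17
total //= 3  # -> total = 13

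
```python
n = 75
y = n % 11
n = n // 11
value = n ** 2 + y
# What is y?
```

Answer: 9

Derivation:
Trace (tracking y):
n = 75  # -> n = 75
y = n % 11  # -> y = 9
n = n // 11  # -> n = 6
value = n ** 2 + y  # -> value = 45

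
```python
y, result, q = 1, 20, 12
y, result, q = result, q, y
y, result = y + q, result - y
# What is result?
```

Trace (tracking result):
y, result, q = (1, 20, 12)  # -> y = 1, result = 20, q = 12
y, result, q = (result, q, y)  # -> y = 20, result = 12, q = 1
y, result = (y + q, result - y)  # -> y = 21, result = -8

Answer: -8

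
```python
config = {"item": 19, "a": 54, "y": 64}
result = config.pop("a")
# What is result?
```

Trace (tracking result):
config = {'item': 19, 'a': 54, 'y': 64}  # -> config = {'item': 19, 'a': 54, 'y': 64}
result = config.pop('a')  # -> result = 54

Answer: 54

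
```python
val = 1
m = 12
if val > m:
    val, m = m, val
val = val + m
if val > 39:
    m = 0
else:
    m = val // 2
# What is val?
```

Trace (tracking val):
val = 1  # -> val = 1
m = 12  # -> m = 12
if val > m:  # condition is False
val = val + m  # -> val = 13
if val > 39:  # condition is False
else:
    m = val // 2  # -> m = 6

Answer: 13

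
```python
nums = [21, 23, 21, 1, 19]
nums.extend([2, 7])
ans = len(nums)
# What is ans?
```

Answer: 7

Derivation:
Trace (tracking ans):
nums = [21, 23, 21, 1, 19]  # -> nums = [21, 23, 21, 1, 19]
nums.extend([2, 7])  # -> nums = [21, 23, 21, 1, 19, 2, 7]
ans = len(nums)  # -> ans = 7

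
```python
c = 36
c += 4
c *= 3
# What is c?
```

Trace (tracking c):
c = 36  # -> c = 36
c += 4  # -> c = 40
c *= 3  # -> c = 120

Answer: 120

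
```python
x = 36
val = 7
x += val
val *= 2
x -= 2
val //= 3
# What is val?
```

Trace (tracking val):
x = 36  # -> x = 36
val = 7  # -> val = 7
x += val  # -> x = 43
val *= 2  # -> val = 14
x -= 2  # -> x = 41
val //= 3  # -> val = 4

Answer: 4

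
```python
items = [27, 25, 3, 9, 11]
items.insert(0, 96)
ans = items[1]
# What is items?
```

Answer: [96, 27, 25, 3, 9, 11]

Derivation:
Trace (tracking items):
items = [27, 25, 3, 9, 11]  # -> items = [27, 25, 3, 9, 11]
items.insert(0, 96)  # -> items = [96, 27, 25, 3, 9, 11]
ans = items[1]  # -> ans = 27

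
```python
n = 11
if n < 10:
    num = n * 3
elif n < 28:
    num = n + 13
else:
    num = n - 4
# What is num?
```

Trace (tracking num):
n = 11  # -> n = 11
if n < 10:  # condition is False
elif n < 28:  # condition is True
    num = n + 13  # -> num = 24

Answer: 24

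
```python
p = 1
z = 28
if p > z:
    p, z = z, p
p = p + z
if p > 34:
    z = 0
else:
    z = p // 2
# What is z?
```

Answer: 14

Derivation:
Trace (tracking z):
p = 1  # -> p = 1
z = 28  # -> z = 28
if p > z:  # condition is False
p = p + z  # -> p = 29
if p > 34:  # condition is False
else:
    z = p // 2  # -> z = 14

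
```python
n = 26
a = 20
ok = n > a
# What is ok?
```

Answer: True

Derivation:
Trace (tracking ok):
n = 26  # -> n = 26
a = 20  # -> a = 20
ok = n > a  # -> ok = True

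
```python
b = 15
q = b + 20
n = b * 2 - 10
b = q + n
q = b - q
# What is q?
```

Trace (tracking q):
b = 15  # -> b = 15
q = b + 20  # -> q = 35
n = b * 2 - 10  # -> n = 20
b = q + n  # -> b = 55
q = b - q  # -> q = 20

Answer: 20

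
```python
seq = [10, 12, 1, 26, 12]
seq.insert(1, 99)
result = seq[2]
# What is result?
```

Answer: 12

Derivation:
Trace (tracking result):
seq = [10, 12, 1, 26, 12]  # -> seq = [10, 12, 1, 26, 12]
seq.insert(1, 99)  # -> seq = [10, 99, 12, 1, 26, 12]
result = seq[2]  # -> result = 12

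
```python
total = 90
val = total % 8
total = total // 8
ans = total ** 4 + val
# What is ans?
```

Trace (tracking ans):
total = 90  # -> total = 90
val = total % 8  # -> val = 2
total = total // 8  # -> total = 11
ans = total ** 4 + val  # -> ans = 14643

Answer: 14643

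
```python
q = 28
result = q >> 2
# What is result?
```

Trace (tracking result):
q = 28  # -> q = 28
result = q >> 2  # -> result = 7

Answer: 7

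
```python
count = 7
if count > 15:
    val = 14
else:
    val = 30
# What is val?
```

Answer: 30

Derivation:
Trace (tracking val):
count = 7  # -> count = 7
if count > 15:  # condition is False
else:
    val = 30  # -> val = 30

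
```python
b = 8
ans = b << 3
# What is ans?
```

Trace (tracking ans):
b = 8  # -> b = 8
ans = b << 3  # -> ans = 64

Answer: 64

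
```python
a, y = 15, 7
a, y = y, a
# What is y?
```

Trace (tracking y):
a, y = (15, 7)  # -> a = 15, y = 7
a, y = (y, a)  # -> a = 7, y = 15

Answer: 15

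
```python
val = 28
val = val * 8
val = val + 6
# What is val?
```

Answer: 230

Derivation:
Trace (tracking val):
val = 28  # -> val = 28
val = val * 8  # -> val = 224
val = val + 6  # -> val = 230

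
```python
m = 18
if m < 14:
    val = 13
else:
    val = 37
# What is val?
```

Answer: 37

Derivation:
Trace (tracking val):
m = 18  # -> m = 18
if m < 14:  # condition is False
else:
    val = 37  # -> val = 37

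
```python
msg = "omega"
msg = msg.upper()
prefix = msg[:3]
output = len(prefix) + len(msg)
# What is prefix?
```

Trace (tracking prefix):
msg = 'omega'  # -> msg = 'omega'
msg = msg.upper()  # -> msg = 'OMEGA'
prefix = msg[:3]  # -> prefix = 'OME'
output = len(prefix) + len(msg)  # -> output = 8

Answer: 'OME'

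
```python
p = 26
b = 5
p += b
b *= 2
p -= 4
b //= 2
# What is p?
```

Answer: 27

Derivation:
Trace (tracking p):
p = 26  # -> p = 26
b = 5  # -> b = 5
p += b  # -> p = 31
b *= 2  # -> b = 10
p -= 4  # -> p = 27
b //= 2  # -> b = 5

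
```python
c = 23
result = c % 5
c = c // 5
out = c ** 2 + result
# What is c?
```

Trace (tracking c):
c = 23  # -> c = 23
result = c % 5  # -> result = 3
c = c // 5  # -> c = 4
out = c ** 2 + result  # -> out = 19

Answer: 4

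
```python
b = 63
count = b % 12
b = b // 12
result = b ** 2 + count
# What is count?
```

Trace (tracking count):
b = 63  # -> b = 63
count = b % 12  # -> count = 3
b = b // 12  # -> b = 5
result = b ** 2 + count  # -> result = 28

Answer: 3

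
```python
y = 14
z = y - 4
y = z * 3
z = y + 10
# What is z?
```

Answer: 40

Derivation:
Trace (tracking z):
y = 14  # -> y = 14
z = y - 4  # -> z = 10
y = z * 3  # -> y = 30
z = y + 10  # -> z = 40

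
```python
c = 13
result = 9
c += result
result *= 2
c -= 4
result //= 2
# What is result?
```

Answer: 9

Derivation:
Trace (tracking result):
c = 13  # -> c = 13
result = 9  # -> result = 9
c += result  # -> c = 22
result *= 2  # -> result = 18
c -= 4  # -> c = 18
result //= 2  # -> result = 9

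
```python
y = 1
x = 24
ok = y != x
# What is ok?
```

Trace (tracking ok):
y = 1  # -> y = 1
x = 24  # -> x = 24
ok = y != x  # -> ok = True

Answer: True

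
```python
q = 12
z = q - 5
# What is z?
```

Answer: 7

Derivation:
Trace (tracking z):
q = 12  # -> q = 12
z = q - 5  # -> z = 7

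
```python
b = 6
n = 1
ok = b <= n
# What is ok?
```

Trace (tracking ok):
b = 6  # -> b = 6
n = 1  # -> n = 1
ok = b <= n  # -> ok = False

Answer: False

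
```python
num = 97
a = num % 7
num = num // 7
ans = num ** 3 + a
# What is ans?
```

Trace (tracking ans):
num = 97  # -> num = 97
a = num % 7  # -> a = 6
num = num // 7  # -> num = 13
ans = num ** 3 + a  # -> ans = 2203

Answer: 2203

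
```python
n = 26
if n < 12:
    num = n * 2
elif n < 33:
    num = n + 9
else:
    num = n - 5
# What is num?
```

Answer: 35

Derivation:
Trace (tracking num):
n = 26  # -> n = 26
if n < 12:  # condition is False
elif n < 33:  # condition is True
    num = n + 9  # -> num = 35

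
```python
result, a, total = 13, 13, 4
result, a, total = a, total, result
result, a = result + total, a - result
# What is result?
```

Answer: 26

Derivation:
Trace (tracking result):
result, a, total = (13, 13, 4)  # -> result = 13, a = 13, total = 4
result, a, total = (a, total, result)  # -> result = 13, a = 4, total = 13
result, a = (result + total, a - result)  # -> result = 26, a = -9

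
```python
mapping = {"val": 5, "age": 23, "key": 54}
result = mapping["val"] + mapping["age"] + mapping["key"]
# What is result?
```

Answer: 82

Derivation:
Trace (tracking result):
mapping = {'val': 5, 'age': 23, 'key': 54}  # -> mapping = {'val': 5, 'age': 23, 'key': 54}
result = mapping['val'] + mapping['age'] + mapping['key']  # -> result = 82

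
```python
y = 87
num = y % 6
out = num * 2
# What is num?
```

Answer: 3

Derivation:
Trace (tracking num):
y = 87  # -> y = 87
num = y % 6  # -> num = 3
out = num * 2  # -> out = 6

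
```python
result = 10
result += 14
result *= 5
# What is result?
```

Answer: 120

Derivation:
Trace (tracking result):
result = 10  # -> result = 10
result += 14  # -> result = 24
result *= 5  # -> result = 120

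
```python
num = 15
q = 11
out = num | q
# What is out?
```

Trace (tracking out):
num = 15  # -> num = 15
q = 11  # -> q = 11
out = num | q  # -> out = 15

Answer: 15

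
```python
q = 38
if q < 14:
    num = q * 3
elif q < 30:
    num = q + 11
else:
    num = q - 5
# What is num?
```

Answer: 33

Derivation:
Trace (tracking num):
q = 38  # -> q = 38
if q < 14:  # condition is False
elif q < 30:  # condition is False
else:
    num = q - 5  # -> num = 33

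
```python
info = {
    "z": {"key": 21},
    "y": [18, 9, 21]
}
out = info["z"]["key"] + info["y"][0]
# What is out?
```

Trace (tracking out):
info = {'z': {'key': 21}, 'y': [18, 9, 21]}  # -> info = {'z': {'key': 21}, 'y': [18, 9, 21]}
out = info['z']['key'] + info['y'][0]  # -> out = 39

Answer: 39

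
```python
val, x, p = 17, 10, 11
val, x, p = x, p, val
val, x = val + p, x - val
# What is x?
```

Answer: 1

Derivation:
Trace (tracking x):
val, x, p = (17, 10, 11)  # -> val = 17, x = 10, p = 11
val, x, p = (x, p, val)  # -> val = 10, x = 11, p = 17
val, x = (val + p, x - val)  # -> val = 27, x = 1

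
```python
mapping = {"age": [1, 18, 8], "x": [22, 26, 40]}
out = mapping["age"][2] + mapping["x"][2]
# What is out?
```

Trace (tracking out):
mapping = {'age': [1, 18, 8], 'x': [22, 26, 40]}  # -> mapping = {'age': [1, 18, 8], 'x': [22, 26, 40]}
out = mapping['age'][2] + mapping['x'][2]  # -> out = 48

Answer: 48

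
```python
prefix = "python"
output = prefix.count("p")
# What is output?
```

Trace (tracking output):
prefix = 'python'  # -> prefix = 'python'
output = prefix.count('p')  # -> output = 1

Answer: 1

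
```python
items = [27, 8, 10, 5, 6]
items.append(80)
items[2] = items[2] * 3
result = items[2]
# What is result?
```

Answer: 30

Derivation:
Trace (tracking result):
items = [27, 8, 10, 5, 6]  # -> items = [27, 8, 10, 5, 6]
items.append(80)  # -> items = [27, 8, 10, 5, 6, 80]
items[2] = items[2] * 3  # -> items = [27, 8, 30, 5, 6, 80]
result = items[2]  # -> result = 30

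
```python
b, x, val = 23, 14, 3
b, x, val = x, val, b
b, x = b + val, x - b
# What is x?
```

Trace (tracking x):
b, x, val = (23, 14, 3)  # -> b = 23, x = 14, val = 3
b, x, val = (x, val, b)  # -> b = 14, x = 3, val = 23
b, x = (b + val, x - b)  # -> b = 37, x = -11

Answer: -11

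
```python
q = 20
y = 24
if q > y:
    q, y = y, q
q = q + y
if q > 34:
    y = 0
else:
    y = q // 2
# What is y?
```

Answer: 0

Derivation:
Trace (tracking y):
q = 20  # -> q = 20
y = 24  # -> y = 24
if q > y:  # condition is False
q = q + y  # -> q = 44
if q > 34:  # condition is True
    y = 0  # -> y = 0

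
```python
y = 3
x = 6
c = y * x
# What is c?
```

Answer: 18

Derivation:
Trace (tracking c):
y = 3  # -> y = 3
x = 6  # -> x = 6
c = y * x  # -> c = 18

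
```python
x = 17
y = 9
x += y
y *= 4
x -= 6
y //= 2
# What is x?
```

Trace (tracking x):
x = 17  # -> x = 17
y = 9  # -> y = 9
x += y  # -> x = 26
y *= 4  # -> y = 36
x -= 6  # -> x = 20
y //= 2  # -> y = 18

Answer: 20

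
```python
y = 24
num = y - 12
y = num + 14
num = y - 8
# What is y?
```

Answer: 26

Derivation:
Trace (tracking y):
y = 24  # -> y = 24
num = y - 12  # -> num = 12
y = num + 14  # -> y = 26
num = y - 8  # -> num = 18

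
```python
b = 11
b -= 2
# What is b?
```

Trace (tracking b):
b = 11  # -> b = 11
b -= 2  # -> b = 9

Answer: 9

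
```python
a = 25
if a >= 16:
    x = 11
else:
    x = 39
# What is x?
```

Answer: 11

Derivation:
Trace (tracking x):
a = 25  # -> a = 25
if a >= 16:  # condition is True
    x = 11  # -> x = 11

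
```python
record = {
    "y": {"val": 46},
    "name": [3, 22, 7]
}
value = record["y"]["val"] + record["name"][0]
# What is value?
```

Trace (tracking value):
record = {'y': {'val': 46}, 'name': [3, 22, 7]}  # -> record = {'y': {'val': 46}, 'name': [3, 22, 7]}
value = record['y']['val'] + record['name'][0]  # -> value = 49

Answer: 49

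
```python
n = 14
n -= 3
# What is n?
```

Trace (tracking n):
n = 14  # -> n = 14
n -= 3  # -> n = 11

Answer: 11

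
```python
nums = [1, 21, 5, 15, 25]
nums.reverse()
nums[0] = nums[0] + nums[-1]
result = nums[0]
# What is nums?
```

Answer: [26, 15, 5, 21, 1]

Derivation:
Trace (tracking nums):
nums = [1, 21, 5, 15, 25]  # -> nums = [1, 21, 5, 15, 25]
nums.reverse()  # -> nums = [25, 15, 5, 21, 1]
nums[0] = nums[0] + nums[-1]  # -> nums = [26, 15, 5, 21, 1]
result = nums[0]  # -> result = 26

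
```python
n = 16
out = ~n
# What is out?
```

Answer: -17

Derivation:
Trace (tracking out):
n = 16  # -> n = 16
out = ~n  # -> out = -17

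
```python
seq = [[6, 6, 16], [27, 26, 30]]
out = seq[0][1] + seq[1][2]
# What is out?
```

Answer: 36

Derivation:
Trace (tracking out):
seq = [[6, 6, 16], [27, 26, 30]]  # -> seq = [[6, 6, 16], [27, 26, 30]]
out = seq[0][1] + seq[1][2]  # -> out = 36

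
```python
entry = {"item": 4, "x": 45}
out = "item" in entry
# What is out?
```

Answer: True

Derivation:
Trace (tracking out):
entry = {'item': 4, 'x': 45}  # -> entry = {'item': 4, 'x': 45}
out = 'item' in entry  # -> out = True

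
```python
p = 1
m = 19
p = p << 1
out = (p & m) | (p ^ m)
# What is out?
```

Trace (tracking out):
p = 1  # -> p = 1
m = 19  # -> m = 19
p = p << 1  # -> p = 2
out = p & m | p ^ m  # -> out = 19

Answer: 19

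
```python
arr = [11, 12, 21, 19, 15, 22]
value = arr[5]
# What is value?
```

Trace (tracking value):
arr = [11, 12, 21, 19, 15, 22]  # -> arr = [11, 12, 21, 19, 15, 22]
value = arr[5]  # -> value = 22

Answer: 22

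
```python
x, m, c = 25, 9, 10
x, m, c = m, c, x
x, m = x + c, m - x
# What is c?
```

Trace (tracking c):
x, m, c = (25, 9, 10)  # -> x = 25, m = 9, c = 10
x, m, c = (m, c, x)  # -> x = 9, m = 10, c = 25
x, m = (x + c, m - x)  # -> x = 34, m = 1

Answer: 25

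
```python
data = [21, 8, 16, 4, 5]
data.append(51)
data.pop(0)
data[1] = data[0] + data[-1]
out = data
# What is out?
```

Answer: [8, 59, 4, 5, 51]

Derivation:
Trace (tracking out):
data = [21, 8, 16, 4, 5]  # -> data = [21, 8, 16, 4, 5]
data.append(51)  # -> data = [21, 8, 16, 4, 5, 51]
data.pop(0)  # -> data = [8, 16, 4, 5, 51]
data[1] = data[0] + data[-1]  # -> data = [8, 59, 4, 5, 51]
out = data  # -> out = [8, 59, 4, 5, 51]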